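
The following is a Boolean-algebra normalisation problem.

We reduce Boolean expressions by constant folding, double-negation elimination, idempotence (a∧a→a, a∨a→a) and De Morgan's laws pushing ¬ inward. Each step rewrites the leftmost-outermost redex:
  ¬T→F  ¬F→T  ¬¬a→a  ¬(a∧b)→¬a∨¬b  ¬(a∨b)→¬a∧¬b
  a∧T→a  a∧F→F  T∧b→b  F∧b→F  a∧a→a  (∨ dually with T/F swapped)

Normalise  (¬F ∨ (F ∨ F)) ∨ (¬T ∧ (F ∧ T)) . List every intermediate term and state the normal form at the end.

  start: (¬F ∨ (F ∨ F)) ∨ (¬T ∧ (F ∧ T))
  →1  (T ∨ (F ∨ F)) ∨ (¬T ∧ (F ∧ T))
  →2  T ∨ (¬T ∧ (F ∧ T))
  →3  T

Answer: normal form = T  (in 3 steps)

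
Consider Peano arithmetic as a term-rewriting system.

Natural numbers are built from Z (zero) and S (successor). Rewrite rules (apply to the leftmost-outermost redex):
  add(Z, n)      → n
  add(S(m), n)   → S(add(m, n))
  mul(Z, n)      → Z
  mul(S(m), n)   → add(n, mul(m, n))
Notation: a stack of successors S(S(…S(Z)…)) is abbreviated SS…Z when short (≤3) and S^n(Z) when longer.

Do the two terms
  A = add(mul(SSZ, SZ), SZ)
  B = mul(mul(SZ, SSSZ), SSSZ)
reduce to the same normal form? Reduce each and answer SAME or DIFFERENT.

Term A:
  start: add(mul(SSZ, SZ), SZ)
  [1] add(add(SZ, mul(SZ, SZ)), SZ)
  [2] add(S(add(Z, mul(SZ, SZ))), SZ)
  [3] S(add(add(Z, mul(SZ, SZ)), SZ))
  [4] S(add(mul(SZ, SZ), SZ))
  [5] S(add(add(SZ, mul(Z, SZ)), SZ))
  [6] S(add(S(add(Z, mul(Z, SZ))), SZ))
  [7] S(S(add(add(Z, mul(Z, SZ)), SZ)))
  [8] S(S(add(mul(Z, SZ), SZ)))
  [9] S(S(add(Z, SZ)))
  [10] SSSZ

Term B:
  start: mul(mul(SZ, SSSZ), SSSZ)
  [1] mul(add(SSSZ, mul(Z, SSSZ)), SSSZ)
  [2] mul(S(add(SSZ, mul(Z, SSSZ))), SSSZ)
  [3] add(SSSZ, mul(add(SSZ, mul(Z, SSSZ)), SSSZ))
  [4] S(add(SSZ, mul(add(SSZ, mul(Z, SSSZ)), SSSZ)))
  [5] S(S(add(SZ, mul(add(SSZ, mul(Z, SSSZ)), SSSZ))))
  [6] S(S(S(add(Z, mul(add(SSZ, mul(Z, SSSZ)), SSSZ)))))
  [7] S(S(S(mul(add(SSZ, mul(Z, SSSZ)), SSSZ))))
  [8] S(S(S(mul(S(add(SZ, mul(Z, SSSZ))), SSSZ))))
  [9] S(S(S(add(SSSZ, mul(add(SZ, mul(Z, SSSZ)), SSSZ)))))
  [10] S(S(S(S(add(SSZ, mul(add(SZ, mul(Z, SSSZ)), SSSZ))))))
  [11] S(S(S(S(S(add(SZ, mul(add(SZ, mul(Z, SSSZ)), SSSZ)))))))
  [12] S(S(S(S(S(S(add(Z, mul(add(SZ, mul(Z, SSSZ)), SSSZ))))))))
  [13] S(S(S(S(S(S(mul(add(SZ, mul(Z, SSSZ)), SSSZ)))))))
  [14] S(S(S(S(S(S(mul(S(add(Z, mul(Z, SSSZ))), SSSZ)))))))
  [15] S(S(S(S(S(S(add(SSSZ, mul(add(Z, mul(Z, SSSZ)), SSSZ))))))))
  [16] S(S(S(S(S(S(S(add(SSZ, mul(add(Z, mul(Z, SSSZ)), SSSZ)))))))))
  [17] S(S(S(S(S(S(S(S(add(SZ, mul(add(Z, mul(Z, SSSZ)), SSSZ))))))))))
  [18] S(S(S(S(S(S(S(S(S(add(Z, mul(add(Z, mul(Z, SSSZ)), SSSZ)))))))))))
  [19] S(S(S(S(S(S(S(S(S(mul(add(Z, mul(Z, SSSZ)), SSSZ))))))))))
  [20] S(S(S(S(S(S(S(S(S(mul(mul(Z, SSSZ), SSSZ))))))))))
  [21] S(S(S(S(S(S(S(S(S(mul(Z, SSSZ))))))))))
  [22] S^9(Z)

Answer: DIFFERENT — A ⇓ SSSZ, B ⇓ S^9(Z)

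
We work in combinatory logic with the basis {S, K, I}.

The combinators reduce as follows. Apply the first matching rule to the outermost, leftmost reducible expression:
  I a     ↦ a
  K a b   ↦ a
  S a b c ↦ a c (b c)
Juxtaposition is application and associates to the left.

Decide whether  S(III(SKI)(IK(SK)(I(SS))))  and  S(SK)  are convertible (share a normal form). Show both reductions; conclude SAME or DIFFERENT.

Answer: SAME — A ⇓ S(SK), B ⇓ S(SK)

Working:
Term A:
  start: S(III(SKI)(IK(SK)(I(SS))))
  step 1: S(II(SKI)(IK(SK)(I(SS))))
  step 2: S(I(SKI)(IK(SK)(I(SS))))
  step 3: S(SKI(IK(SK)(I(SS))))
  step 4: S(K(IK(SK)(I(SS)))(I(IK(SK)(I(SS)))))
  step 5: S(IK(SK)(I(SS)))
  step 6: S(K(SK)(I(SS)))
  step 7: S(SK)

Term B:
  start: S(SK)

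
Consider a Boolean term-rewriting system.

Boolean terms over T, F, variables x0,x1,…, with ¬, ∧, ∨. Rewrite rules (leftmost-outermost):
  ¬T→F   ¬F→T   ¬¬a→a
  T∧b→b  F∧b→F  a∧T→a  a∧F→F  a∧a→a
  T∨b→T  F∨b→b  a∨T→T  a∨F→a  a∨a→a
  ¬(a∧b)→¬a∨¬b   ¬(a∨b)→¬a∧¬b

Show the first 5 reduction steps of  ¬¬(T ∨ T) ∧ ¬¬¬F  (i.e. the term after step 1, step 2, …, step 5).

Answer: after 5 steps: T

Reduction:
  start: ¬¬(T ∨ T) ∧ ¬¬¬F
  [1] (T ∨ T) ∧ ¬¬¬F
  [2] T ∧ ¬¬¬F
  [3] ¬¬¬F
  [4] ¬F
  [5] T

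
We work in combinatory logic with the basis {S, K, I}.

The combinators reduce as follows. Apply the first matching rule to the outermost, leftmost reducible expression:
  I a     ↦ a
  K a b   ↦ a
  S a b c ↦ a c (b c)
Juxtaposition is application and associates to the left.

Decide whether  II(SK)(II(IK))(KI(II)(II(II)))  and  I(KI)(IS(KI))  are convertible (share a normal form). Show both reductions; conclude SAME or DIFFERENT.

Term A:
  start: II(SK)(II(IK))(KI(II)(II(II)))
  →1  I(SK)(II(IK))(KI(II)(II(II)))
  →2  SK(II(IK))(KI(II)(II(II)))
  →3  K(KI(II)(II(II)))(II(IK)(KI(II)(II(II))))
  →4  KI(II)(II(II))
  →5  I(II(II))
  →6  II(II)
  →7  I(II)
  →8  II
  →9  I

Term B:
  start: I(KI)(IS(KI))
  →1  KI(IS(KI))
  →2  I

Answer: SAME — A ⇓ I, B ⇓ I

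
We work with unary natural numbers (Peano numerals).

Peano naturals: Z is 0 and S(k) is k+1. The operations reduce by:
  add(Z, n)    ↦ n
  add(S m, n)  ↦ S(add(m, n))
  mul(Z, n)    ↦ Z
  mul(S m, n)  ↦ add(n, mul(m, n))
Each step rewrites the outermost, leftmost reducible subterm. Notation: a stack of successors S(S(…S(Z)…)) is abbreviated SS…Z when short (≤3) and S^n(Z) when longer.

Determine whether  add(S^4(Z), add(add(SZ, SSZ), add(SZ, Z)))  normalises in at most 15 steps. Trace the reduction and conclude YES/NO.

Answer: YES — reaches normal form S^8(Z) in 13 ≤ 15 steps

Reduction:
  start: add(S^4(Z), add(add(SZ, SSZ), add(SZ, Z)))
  step 1: S(add(SSSZ, add(add(SZ, SSZ), add(SZ, Z))))
  step 2: S(S(add(SSZ, add(add(SZ, SSZ), add(SZ, Z)))))
  step 3: S(S(S(add(SZ, add(add(SZ, SSZ), add(SZ, Z))))))
  step 4: S(S(S(S(add(Z, add(add(SZ, SSZ), add(SZ, Z)))))))
  step 5: S(S(S(S(add(add(SZ, SSZ), add(SZ, Z))))))
  step 6: S(S(S(S(add(S(add(Z, SSZ)), add(SZ, Z))))))
  step 7: S(S(S(S(S(add(add(Z, SSZ), add(SZ, Z)))))))
  step 8: S(S(S(S(S(add(SSZ, add(SZ, Z)))))))
  step 9: S(S(S(S(S(S(add(SZ, add(SZ, Z))))))))
  step 10: S(S(S(S(S(S(S(add(Z, add(SZ, Z)))))))))
  step 11: S(S(S(S(S(S(S(add(SZ, Z))))))))
  step 12: S(S(S(S(S(S(S(S(add(Z, Z)))))))))
  step 13: S^8(Z)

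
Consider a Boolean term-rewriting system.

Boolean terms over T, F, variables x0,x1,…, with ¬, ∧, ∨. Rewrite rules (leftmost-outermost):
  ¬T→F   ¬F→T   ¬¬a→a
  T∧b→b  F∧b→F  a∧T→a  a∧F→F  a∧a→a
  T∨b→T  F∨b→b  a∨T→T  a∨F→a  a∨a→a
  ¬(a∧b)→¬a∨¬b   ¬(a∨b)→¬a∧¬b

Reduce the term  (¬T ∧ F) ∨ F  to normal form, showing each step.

  start: (¬T ∧ F) ∨ F
  [1] ¬T ∧ F
  [2] F

Answer: normal form = F  (in 2 steps)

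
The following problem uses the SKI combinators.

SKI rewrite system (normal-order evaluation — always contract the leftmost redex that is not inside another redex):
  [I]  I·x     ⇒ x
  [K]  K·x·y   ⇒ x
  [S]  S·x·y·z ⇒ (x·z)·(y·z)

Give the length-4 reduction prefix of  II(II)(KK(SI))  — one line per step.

Answer: after 4 steps: KK(SI)

Reduction:
  start: II(II)(KK(SI))
  [1] I(II)(KK(SI))
  [2] II(KK(SI))
  [3] I(KK(SI))
  [4] KK(SI)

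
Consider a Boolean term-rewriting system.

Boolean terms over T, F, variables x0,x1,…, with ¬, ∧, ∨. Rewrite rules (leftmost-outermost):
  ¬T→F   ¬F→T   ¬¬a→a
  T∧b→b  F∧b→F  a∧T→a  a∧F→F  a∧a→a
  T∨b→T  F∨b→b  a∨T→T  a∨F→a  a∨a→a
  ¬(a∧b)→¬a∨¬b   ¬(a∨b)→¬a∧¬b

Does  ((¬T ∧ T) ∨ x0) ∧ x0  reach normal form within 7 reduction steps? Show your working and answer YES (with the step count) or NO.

Answer: YES — reaches normal form x0 in 4 ≤ 7 steps

Reduction:
  start: ((¬T ∧ T) ∨ x0) ∧ x0
  →1  (¬T ∨ x0) ∧ x0
  →2  (F ∨ x0) ∧ x0
  →3  x0 ∧ x0
  →4  x0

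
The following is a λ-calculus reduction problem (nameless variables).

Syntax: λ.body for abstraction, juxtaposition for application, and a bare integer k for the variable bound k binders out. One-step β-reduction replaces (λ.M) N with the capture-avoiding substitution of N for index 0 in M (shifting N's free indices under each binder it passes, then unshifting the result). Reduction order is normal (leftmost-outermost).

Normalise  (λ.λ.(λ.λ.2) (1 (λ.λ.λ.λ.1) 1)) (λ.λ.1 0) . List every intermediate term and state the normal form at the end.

  start: (λ.λ.(λ.λ.2) (1 (λ.λ.λ.λ.1) 1)) (λ.λ.1 0)
  →1  λ.(λ.λ.2) ((λ.λ.1 0) (λ.λ.λ.λ.1) (λ.λ.1 0))
  →2  λ.λ.1

Answer: normal form = λ.λ.1  (in 2 steps)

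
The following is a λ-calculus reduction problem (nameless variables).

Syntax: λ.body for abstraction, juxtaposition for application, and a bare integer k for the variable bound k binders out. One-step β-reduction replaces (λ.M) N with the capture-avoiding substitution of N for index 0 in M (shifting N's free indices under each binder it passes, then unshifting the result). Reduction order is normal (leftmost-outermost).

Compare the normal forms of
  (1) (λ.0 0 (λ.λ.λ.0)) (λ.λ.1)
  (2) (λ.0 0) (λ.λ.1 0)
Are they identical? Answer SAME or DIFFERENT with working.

Answer: DIFFERENT — A ⇓ λ.λ.1, B ⇓ λ.λ.1 0

Working:
Term A:
  start: (λ.0 0 (λ.λ.λ.0)) (λ.λ.1)
  step 1: (λ.λ.1) (λ.λ.1) (λ.λ.λ.0)
  step 2: (λ.λ.λ.1) (λ.λ.λ.0)
  step 3: λ.λ.1

Term B:
  start: (λ.0 0) (λ.λ.1 0)
  step 1: (λ.λ.1 0) (λ.λ.1 0)
  step 2: λ.(λ.λ.1 0) 0
  step 3: λ.λ.1 0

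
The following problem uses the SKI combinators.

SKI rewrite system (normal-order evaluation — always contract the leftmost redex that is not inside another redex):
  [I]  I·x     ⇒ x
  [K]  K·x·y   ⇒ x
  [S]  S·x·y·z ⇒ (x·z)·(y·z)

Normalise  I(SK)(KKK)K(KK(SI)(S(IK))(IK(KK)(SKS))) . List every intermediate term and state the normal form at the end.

Answer: normal form = K(SK)  (in 6 steps)

Working:
  start: I(SK)(KKK)K(KK(SI)(S(IK))(IK(KK)(SKS)))
  step 1: SK(KKK)K(KK(SI)(S(IK))(IK(KK)(SKS)))
  step 2: KK(KKKK)(KK(SI)(S(IK))(IK(KK)(SKS)))
  step 3: K(KK(SI)(S(IK))(IK(KK)(SKS)))
  step 4: K(K(S(IK))(IK(KK)(SKS)))
  step 5: K(S(IK))
  step 6: K(SK)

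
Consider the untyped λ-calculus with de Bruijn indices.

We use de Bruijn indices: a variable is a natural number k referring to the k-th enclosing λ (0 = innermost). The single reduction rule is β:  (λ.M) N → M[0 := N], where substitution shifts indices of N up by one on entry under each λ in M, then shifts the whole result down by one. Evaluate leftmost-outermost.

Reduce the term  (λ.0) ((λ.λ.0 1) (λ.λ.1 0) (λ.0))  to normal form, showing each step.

Answer: normal form = λ.λ.1 0  (in 4 steps)

Working:
  start: (λ.0) ((λ.λ.0 1) (λ.λ.1 0) (λ.0))
  [1] (λ.λ.0 1) (λ.λ.1 0) (λ.0)
  [2] (λ.0 (λ.λ.1 0)) (λ.0)
  [3] (λ.0) (λ.λ.1 0)
  [4] λ.λ.1 0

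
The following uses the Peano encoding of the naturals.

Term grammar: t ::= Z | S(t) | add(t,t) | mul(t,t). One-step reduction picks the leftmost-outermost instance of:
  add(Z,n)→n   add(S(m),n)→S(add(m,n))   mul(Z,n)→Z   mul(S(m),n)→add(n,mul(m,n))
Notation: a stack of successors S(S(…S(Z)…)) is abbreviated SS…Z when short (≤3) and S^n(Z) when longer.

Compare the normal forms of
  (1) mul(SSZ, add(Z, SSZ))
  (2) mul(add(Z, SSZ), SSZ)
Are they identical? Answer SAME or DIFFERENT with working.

Answer: SAME — A ⇓ S^4(Z), B ⇓ S^4(Z)

Reduction:
Term A:
  start: mul(SSZ, add(Z, SSZ))
  →1  add(add(Z, SSZ), mul(SZ, add(Z, SSZ)))
  →2  add(SSZ, mul(SZ, add(Z, SSZ)))
  →3  S(add(SZ, mul(SZ, add(Z, SSZ))))
  →4  S(S(add(Z, mul(SZ, add(Z, SSZ)))))
  →5  S(S(mul(SZ, add(Z, SSZ))))
  →6  S(S(add(add(Z, SSZ), mul(Z, add(Z, SSZ)))))
  →7  S(S(add(SSZ, mul(Z, add(Z, SSZ)))))
  →8  S(S(S(add(SZ, mul(Z, add(Z, SSZ))))))
  →9  S(S(S(S(add(Z, mul(Z, add(Z, SSZ)))))))
  →10  S(S(S(S(mul(Z, add(Z, SSZ))))))
  →11  S^4(Z)

Term B:
  start: mul(add(Z, SSZ), SSZ)
  →1  mul(SSZ, SSZ)
  →2  add(SSZ, mul(SZ, SSZ))
  →3  S(add(SZ, mul(SZ, SSZ)))
  →4  S(S(add(Z, mul(SZ, SSZ))))
  →5  S(S(mul(SZ, SSZ)))
  →6  S(S(add(SSZ, mul(Z, SSZ))))
  →7  S(S(S(add(SZ, mul(Z, SSZ)))))
  →8  S(S(S(S(add(Z, mul(Z, SSZ))))))
  →9  S(S(S(S(mul(Z, SSZ)))))
  →10  S^4(Z)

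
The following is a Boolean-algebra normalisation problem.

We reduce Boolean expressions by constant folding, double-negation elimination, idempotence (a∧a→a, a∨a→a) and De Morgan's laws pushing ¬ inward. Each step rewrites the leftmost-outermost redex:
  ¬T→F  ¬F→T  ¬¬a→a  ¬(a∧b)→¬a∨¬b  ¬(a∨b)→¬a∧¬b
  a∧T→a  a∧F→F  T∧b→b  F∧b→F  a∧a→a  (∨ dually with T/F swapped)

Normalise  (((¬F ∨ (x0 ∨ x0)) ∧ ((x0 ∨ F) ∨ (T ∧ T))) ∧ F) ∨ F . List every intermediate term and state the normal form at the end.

  start: (((¬F ∨ (x0 ∨ x0)) ∧ ((x0 ∨ F) ∨ (T ∧ T))) ∧ F) ∨ F
  →1  ((¬F ∨ (x0 ∨ x0)) ∧ ((x0 ∨ F) ∨ (T ∧ T))) ∧ F
  →2  F

Answer: normal form = F  (in 2 steps)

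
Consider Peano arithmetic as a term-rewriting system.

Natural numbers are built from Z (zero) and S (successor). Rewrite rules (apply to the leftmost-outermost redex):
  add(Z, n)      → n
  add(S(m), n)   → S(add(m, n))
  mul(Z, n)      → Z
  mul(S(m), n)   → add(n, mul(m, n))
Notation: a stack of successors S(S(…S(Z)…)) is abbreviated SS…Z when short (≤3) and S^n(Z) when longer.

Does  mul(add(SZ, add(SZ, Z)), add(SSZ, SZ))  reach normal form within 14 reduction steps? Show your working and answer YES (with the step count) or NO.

  start: mul(add(SZ, add(SZ, Z)), add(SSZ, SZ))
  step 1: mul(S(add(Z, add(SZ, Z))), add(SSZ, SZ))
  step 2: add(add(SSZ, SZ), mul(add(Z, add(SZ, Z)), add(SSZ, SZ)))
  step 3: add(S(add(SZ, SZ)), mul(add(Z, add(SZ, Z)), add(SSZ, SZ)))
  step 4: S(add(add(SZ, SZ), mul(add(Z, add(SZ, Z)), add(SSZ, SZ))))
  step 5: S(add(S(add(Z, SZ)), mul(add(Z, add(SZ, Z)), add(SSZ, SZ))))
  step 6: S(S(add(add(Z, SZ), mul(add(Z, add(SZ, Z)), add(SSZ, SZ)))))
  step 7: S(S(add(SZ, mul(add(Z, add(SZ, Z)), add(SSZ, SZ)))))
  step 8: S(S(S(add(Z, mul(add(Z, add(SZ, Z)), add(SSZ, SZ))))))
  step 9: S(S(S(mul(add(Z, add(SZ, Z)), add(SSZ, SZ)))))
  step 10: S(S(S(mul(add(SZ, Z), add(SSZ, SZ)))))
  step 11: S(S(S(mul(S(add(Z, Z)), add(SSZ, SZ)))))
  step 12: S(S(S(add(add(SSZ, SZ), mul(add(Z, Z), add(SSZ, SZ))))))
  step 13: S(S(S(add(S(add(SZ, SZ)), mul(add(Z, Z), add(SSZ, SZ))))))
  step 14: S(S(S(S(add(add(SZ, SZ), mul(add(Z, Z), add(SSZ, SZ)))))))

Answer: NO — after 14 steps the term is S(S(S(S(add(add(SZ, SZ), mul(add(Z, Z), add(SSZ, SZ))))))), not yet normal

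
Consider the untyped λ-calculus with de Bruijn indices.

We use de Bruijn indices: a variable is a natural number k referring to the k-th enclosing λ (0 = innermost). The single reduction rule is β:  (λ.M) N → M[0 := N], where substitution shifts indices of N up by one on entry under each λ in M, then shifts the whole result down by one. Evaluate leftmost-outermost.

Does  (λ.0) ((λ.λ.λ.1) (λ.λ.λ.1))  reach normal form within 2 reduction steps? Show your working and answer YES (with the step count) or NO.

Answer: YES — reaches normal form λ.λ.1 in 2 ≤ 2 steps

Reduction:
  start: (λ.0) ((λ.λ.λ.1) (λ.λ.λ.1))
  →1  (λ.λ.λ.1) (λ.λ.λ.1)
  →2  λ.λ.1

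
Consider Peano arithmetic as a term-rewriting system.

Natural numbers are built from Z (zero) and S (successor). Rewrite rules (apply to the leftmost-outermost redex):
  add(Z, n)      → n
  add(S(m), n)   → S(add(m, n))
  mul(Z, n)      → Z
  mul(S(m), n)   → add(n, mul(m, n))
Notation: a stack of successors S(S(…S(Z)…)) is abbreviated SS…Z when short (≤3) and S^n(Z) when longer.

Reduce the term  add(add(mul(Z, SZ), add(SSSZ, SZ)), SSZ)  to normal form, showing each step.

Answer: normal form = S^6(Z)  (in 11 steps)

Working:
  start: add(add(mul(Z, SZ), add(SSSZ, SZ)), SSZ)
  →1  add(add(Z, add(SSSZ, SZ)), SSZ)
  →2  add(add(SSSZ, SZ), SSZ)
  →3  add(S(add(SSZ, SZ)), SSZ)
  →4  S(add(add(SSZ, SZ), SSZ))
  →5  S(add(S(add(SZ, SZ)), SSZ))
  →6  S(S(add(add(SZ, SZ), SSZ)))
  →7  S(S(add(S(add(Z, SZ)), SSZ)))
  →8  S(S(S(add(add(Z, SZ), SSZ))))
  →9  S(S(S(add(SZ, SSZ))))
  →10  S(S(S(S(add(Z, SSZ)))))
  →11  S^6(Z)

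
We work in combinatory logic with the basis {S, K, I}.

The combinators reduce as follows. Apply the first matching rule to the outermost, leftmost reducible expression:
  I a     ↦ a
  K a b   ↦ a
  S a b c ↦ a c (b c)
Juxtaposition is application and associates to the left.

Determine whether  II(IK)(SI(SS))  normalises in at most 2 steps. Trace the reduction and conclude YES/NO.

Answer: NO — after 2 steps the term is IK(SI(SS)), not yet normal

Working:
  start: II(IK)(SI(SS))
  [1] I(IK)(SI(SS))
  [2] IK(SI(SS))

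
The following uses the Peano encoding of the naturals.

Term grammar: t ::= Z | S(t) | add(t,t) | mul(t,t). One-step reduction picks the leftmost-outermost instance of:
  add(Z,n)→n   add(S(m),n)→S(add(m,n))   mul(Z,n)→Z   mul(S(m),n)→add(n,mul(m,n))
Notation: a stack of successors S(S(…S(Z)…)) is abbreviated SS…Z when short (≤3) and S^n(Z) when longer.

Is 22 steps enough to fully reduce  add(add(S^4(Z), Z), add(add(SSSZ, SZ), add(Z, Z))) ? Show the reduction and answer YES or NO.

  start: add(add(S^4(Z), Z), add(add(SSSZ, SZ), add(Z, Z)))
  [1] add(S(add(SSSZ, Z)), add(add(SSSZ, SZ), add(Z, Z)))
  [2] S(add(add(SSSZ, Z), add(add(SSSZ, SZ), add(Z, Z))))
  [3] S(add(S(add(SSZ, Z)), add(add(SSSZ, SZ), add(Z, Z))))
  [4] S(S(add(add(SSZ, Z), add(add(SSSZ, SZ), add(Z, Z)))))
  [5] S(S(add(S(add(SZ, Z)), add(add(SSSZ, SZ), add(Z, Z)))))
  [6] S(S(S(add(add(SZ, Z), add(add(SSSZ, SZ), add(Z, Z))))))
  [7] S(S(S(add(S(add(Z, Z)), add(add(SSSZ, SZ), add(Z, Z))))))
  [8] S(S(S(S(add(add(Z, Z), add(add(SSSZ, SZ), add(Z, Z)))))))
  [9] S(S(S(S(add(Z, add(add(SSSZ, SZ), add(Z, Z)))))))
  [10] S(S(S(S(add(add(SSSZ, SZ), add(Z, Z))))))
  [11] S(S(S(S(add(S(add(SSZ, SZ)), add(Z, Z))))))
  [12] S(S(S(S(S(add(add(SSZ, SZ), add(Z, Z)))))))
  [13] S(S(S(S(S(add(S(add(SZ, SZ)), add(Z, Z)))))))
  [14] S(S(S(S(S(S(add(add(SZ, SZ), add(Z, Z))))))))
  [15] S(S(S(S(S(S(add(S(add(Z, SZ)), add(Z, Z))))))))
  [16] S(S(S(S(S(S(S(add(add(Z, SZ), add(Z, Z)))))))))
  [17] S(S(S(S(S(S(S(add(SZ, add(Z, Z)))))))))
  [18] S(S(S(S(S(S(S(S(add(Z, add(Z, Z))))))))))
  [19] S(S(S(S(S(S(S(S(add(Z, Z)))))))))
  [20] S^8(Z)

Answer: YES — reaches normal form S^8(Z) in 20 ≤ 22 steps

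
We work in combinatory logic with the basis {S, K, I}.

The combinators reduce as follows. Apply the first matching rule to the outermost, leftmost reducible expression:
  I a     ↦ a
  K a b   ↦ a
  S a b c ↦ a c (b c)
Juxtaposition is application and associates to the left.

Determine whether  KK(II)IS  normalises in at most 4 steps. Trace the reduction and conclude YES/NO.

  start: KK(II)IS
  [1] KIS
  [2] I

Answer: YES — reaches normal form I in 2 ≤ 4 steps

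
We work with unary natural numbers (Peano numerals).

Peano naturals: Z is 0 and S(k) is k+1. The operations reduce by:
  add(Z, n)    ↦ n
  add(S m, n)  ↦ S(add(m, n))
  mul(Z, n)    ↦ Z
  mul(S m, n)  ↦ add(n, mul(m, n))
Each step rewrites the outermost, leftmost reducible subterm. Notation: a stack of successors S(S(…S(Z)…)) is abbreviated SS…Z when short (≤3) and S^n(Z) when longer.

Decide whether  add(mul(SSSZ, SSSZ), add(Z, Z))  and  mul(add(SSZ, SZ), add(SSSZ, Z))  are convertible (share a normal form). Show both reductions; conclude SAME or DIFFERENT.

Term A:
  start: add(mul(SSSZ, SSSZ), add(Z, Z))
  →1  add(add(SSSZ, mul(SSZ, SSSZ)), add(Z, Z))
  →2  add(S(add(SSZ, mul(SSZ, SSSZ))), add(Z, Z))
  →3  S(add(add(SSZ, mul(SSZ, SSSZ)), add(Z, Z)))
  →4  S(add(S(add(SZ, mul(SSZ, SSSZ))), add(Z, Z)))
  →5  S(S(add(add(SZ, mul(SSZ, SSSZ)), add(Z, Z))))
  →6  S(S(add(S(add(Z, mul(SSZ, SSSZ))), add(Z, Z))))
  →7  S(S(S(add(add(Z, mul(SSZ, SSSZ)), add(Z, Z)))))
  →8  S(S(S(add(mul(SSZ, SSSZ), add(Z, Z)))))
  →9  S(S(S(add(add(SSSZ, mul(SZ, SSSZ)), add(Z, Z)))))
  →10  S(S(S(add(S(add(SSZ, mul(SZ, SSSZ))), add(Z, Z)))))
  →11  S(S(S(S(add(add(SSZ, mul(SZ, SSSZ)), add(Z, Z))))))
  →12  S(S(S(S(add(S(add(SZ, mul(SZ, SSSZ))), add(Z, Z))))))
  →13  S(S(S(S(S(add(add(SZ, mul(SZ, SSSZ)), add(Z, Z)))))))
  →14  S(S(S(S(S(add(S(add(Z, mul(SZ, SSSZ))), add(Z, Z)))))))
  →15  S(S(S(S(S(S(add(add(Z, mul(SZ, SSSZ)), add(Z, Z))))))))
  →16  S(S(S(S(S(S(add(mul(SZ, SSSZ), add(Z, Z))))))))
  →17  S(S(S(S(S(S(add(add(SSSZ, mul(Z, SSSZ)), add(Z, Z))))))))
  →18  S(S(S(S(S(S(add(S(add(SSZ, mul(Z, SSSZ))), add(Z, Z))))))))
  →19  S(S(S(S(S(S(S(add(add(SSZ, mul(Z, SSSZ)), add(Z, Z)))))))))
  →20  S(S(S(S(S(S(S(add(S(add(SZ, mul(Z, SSSZ))), add(Z, Z)))))))))
  →21  S(S(S(S(S(S(S(S(add(add(SZ, mul(Z, SSSZ)), add(Z, Z))))))))))
  →22  S(S(S(S(S(S(S(S(add(S(add(Z, mul(Z, SSSZ))), add(Z, Z))))))))))
  →23  S(S(S(S(S(S(S(S(S(add(add(Z, mul(Z, SSSZ)), add(Z, Z)))))))))))
  →24  S(S(S(S(S(S(S(S(S(add(mul(Z, SSSZ), add(Z, Z)))))))))))
  →25  S(S(S(S(S(S(S(S(S(add(Z, add(Z, Z)))))))))))
  →26  S(S(S(S(S(S(S(S(S(add(Z, Z))))))))))
  →27  S^9(Z)

Term B:
  start: mul(add(SSZ, SZ), add(SSSZ, Z))
  →1  mul(S(add(SZ, SZ)), add(SSSZ, Z))
  →2  add(add(SSSZ, Z), mul(add(SZ, SZ), add(SSSZ, Z)))
  →3  add(S(add(SSZ, Z)), mul(add(SZ, SZ), add(SSSZ, Z)))
  →4  S(add(add(SSZ, Z), mul(add(SZ, SZ), add(SSSZ, Z))))
  →5  S(add(S(add(SZ, Z)), mul(add(SZ, SZ), add(SSSZ, Z))))
  →6  S(S(add(add(SZ, Z), mul(add(SZ, SZ), add(SSSZ, Z)))))
  →7  S(S(add(S(add(Z, Z)), mul(add(SZ, SZ), add(SSSZ, Z)))))
  →8  S(S(S(add(add(Z, Z), mul(add(SZ, SZ), add(SSSZ, Z))))))
  →9  S(S(S(add(Z, mul(add(SZ, SZ), add(SSSZ, Z))))))
  →10  S(S(S(mul(add(SZ, SZ), add(SSSZ, Z)))))
  →11  S(S(S(mul(S(add(Z, SZ)), add(SSSZ, Z)))))
  →12  S(S(S(add(add(SSSZ, Z), mul(add(Z, SZ), add(SSSZ, Z))))))
  →13  S(S(S(add(S(add(SSZ, Z)), mul(add(Z, SZ), add(SSSZ, Z))))))
  →14  S(S(S(S(add(add(SSZ, Z), mul(add(Z, SZ), add(SSSZ, Z)))))))
  →15  S(S(S(S(add(S(add(SZ, Z)), mul(add(Z, SZ), add(SSSZ, Z)))))))
  →16  S(S(S(S(S(add(add(SZ, Z), mul(add(Z, SZ), add(SSSZ, Z))))))))
  →17  S(S(S(S(S(add(S(add(Z, Z)), mul(add(Z, SZ), add(SSSZ, Z))))))))
  →18  S(S(S(S(S(S(add(add(Z, Z), mul(add(Z, SZ), add(SSSZ, Z)))))))))
  →19  S(S(S(S(S(S(add(Z, mul(add(Z, SZ), add(SSSZ, Z)))))))))
  →20  S(S(S(S(S(S(mul(add(Z, SZ), add(SSSZ, Z))))))))
  →21  S(S(S(S(S(S(mul(SZ, add(SSSZ, Z))))))))
  →22  S(S(S(S(S(S(add(add(SSSZ, Z), mul(Z, add(SSSZ, Z)))))))))
  →23  S(S(S(S(S(S(add(S(add(SSZ, Z)), mul(Z, add(SSSZ, Z)))))))))
  →24  S(S(S(S(S(S(S(add(add(SSZ, Z), mul(Z, add(SSSZ, Z))))))))))
  →25  S(S(S(S(S(S(S(add(S(add(SZ, Z)), mul(Z, add(SSSZ, Z))))))))))
  →26  S(S(S(S(S(S(S(S(add(add(SZ, Z), mul(Z, add(SSSZ, Z)))))))))))
  →27  S(S(S(S(S(S(S(S(add(S(add(Z, Z)), mul(Z, add(SSSZ, Z)))))))))))
  →28  S(S(S(S(S(S(S(S(S(add(add(Z, Z), mul(Z, add(SSSZ, Z))))))))))))
  →29  S(S(S(S(S(S(S(S(S(add(Z, mul(Z, add(SSSZ, Z))))))))))))
  →30  S(S(S(S(S(S(S(S(S(mul(Z, add(SSSZ, Z)))))))))))
  →31  S^9(Z)

Answer: SAME — A ⇓ S^9(Z), B ⇓ S^9(Z)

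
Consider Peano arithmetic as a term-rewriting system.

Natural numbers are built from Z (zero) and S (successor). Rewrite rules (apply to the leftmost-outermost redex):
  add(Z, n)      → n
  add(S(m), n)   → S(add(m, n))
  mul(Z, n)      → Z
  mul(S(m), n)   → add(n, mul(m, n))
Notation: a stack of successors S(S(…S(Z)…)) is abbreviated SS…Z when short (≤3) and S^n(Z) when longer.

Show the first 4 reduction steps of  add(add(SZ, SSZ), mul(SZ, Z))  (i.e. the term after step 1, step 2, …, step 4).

  start: add(add(SZ, SSZ), mul(SZ, Z))
  step 1: add(S(add(Z, SSZ)), mul(SZ, Z))
  step 2: S(add(add(Z, SSZ), mul(SZ, Z)))
  step 3: S(add(SSZ, mul(SZ, Z)))
  step 4: S(S(add(SZ, mul(SZ, Z))))

Answer: after 4 steps: S(S(add(SZ, mul(SZ, Z))))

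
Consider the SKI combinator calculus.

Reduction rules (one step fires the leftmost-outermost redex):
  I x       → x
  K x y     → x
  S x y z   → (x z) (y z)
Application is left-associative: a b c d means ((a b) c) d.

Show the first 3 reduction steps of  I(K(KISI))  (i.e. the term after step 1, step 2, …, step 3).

Answer: after 3 steps: KI

Reduction:
  start: I(K(KISI))
  step 1: K(KISI)
  step 2: K(II)
  step 3: KI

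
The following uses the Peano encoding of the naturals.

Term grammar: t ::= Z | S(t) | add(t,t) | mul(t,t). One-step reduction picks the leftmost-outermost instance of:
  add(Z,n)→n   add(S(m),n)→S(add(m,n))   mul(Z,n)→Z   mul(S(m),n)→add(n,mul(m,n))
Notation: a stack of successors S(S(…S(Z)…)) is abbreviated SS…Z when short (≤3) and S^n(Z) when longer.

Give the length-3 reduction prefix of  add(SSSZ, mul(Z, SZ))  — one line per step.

  start: add(SSSZ, mul(Z, SZ))
  →1  S(add(SSZ, mul(Z, SZ)))
  →2  S(S(add(SZ, mul(Z, SZ))))
  →3  S(S(S(add(Z, mul(Z, SZ)))))

Answer: after 3 steps: S(S(S(add(Z, mul(Z, SZ)))))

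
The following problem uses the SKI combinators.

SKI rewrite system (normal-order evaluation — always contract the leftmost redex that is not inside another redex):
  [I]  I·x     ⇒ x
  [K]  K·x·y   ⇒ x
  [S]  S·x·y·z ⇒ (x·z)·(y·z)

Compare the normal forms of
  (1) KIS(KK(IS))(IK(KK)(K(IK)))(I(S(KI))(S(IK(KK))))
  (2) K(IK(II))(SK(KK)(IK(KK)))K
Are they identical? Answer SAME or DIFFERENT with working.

Term A:
  start: KIS(KK(IS))(IK(KK)(K(IK)))(I(S(KI))(S(IK(KK))))
  step 1: I(KK(IS))(IK(KK)(K(IK)))(I(S(KI))(S(IK(KK))))
  step 2: KK(IS)(IK(KK)(K(IK)))(I(S(KI))(S(IK(KK))))
  step 3: K(IK(KK)(K(IK)))(I(S(KI))(S(IK(KK))))
  step 4: IK(KK)(K(IK))
  step 5: K(KK)(K(IK))
  step 6: KK

Term B:
  start: K(IK(II))(SK(KK)(IK(KK)))K
  step 1: IK(II)K
  step 2: K(II)K
  step 3: II
  step 4: I

Answer: DIFFERENT — A ⇓ KK, B ⇓ I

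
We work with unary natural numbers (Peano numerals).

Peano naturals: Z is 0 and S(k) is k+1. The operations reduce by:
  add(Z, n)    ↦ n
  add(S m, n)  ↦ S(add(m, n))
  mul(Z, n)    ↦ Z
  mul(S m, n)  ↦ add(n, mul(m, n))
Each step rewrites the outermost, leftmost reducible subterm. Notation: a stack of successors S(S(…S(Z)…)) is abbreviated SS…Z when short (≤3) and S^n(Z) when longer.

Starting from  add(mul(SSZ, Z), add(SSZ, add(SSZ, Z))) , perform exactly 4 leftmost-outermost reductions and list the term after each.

  start: add(mul(SSZ, Z), add(SSZ, add(SSZ, Z)))
  →1  add(add(Z, mul(SZ, Z)), add(SSZ, add(SSZ, Z)))
  →2  add(mul(SZ, Z), add(SSZ, add(SSZ, Z)))
  →3  add(add(Z, mul(Z, Z)), add(SSZ, add(SSZ, Z)))
  →4  add(mul(Z, Z), add(SSZ, add(SSZ, Z)))

Answer: after 4 steps: add(mul(Z, Z), add(SSZ, add(SSZ, Z)))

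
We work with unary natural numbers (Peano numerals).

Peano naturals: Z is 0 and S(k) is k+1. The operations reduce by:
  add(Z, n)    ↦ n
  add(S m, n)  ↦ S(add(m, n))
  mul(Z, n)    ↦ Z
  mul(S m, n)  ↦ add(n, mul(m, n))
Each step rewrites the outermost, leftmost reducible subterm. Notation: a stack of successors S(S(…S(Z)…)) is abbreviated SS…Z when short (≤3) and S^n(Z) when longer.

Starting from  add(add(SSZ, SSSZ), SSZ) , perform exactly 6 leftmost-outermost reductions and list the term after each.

Answer: after 6 steps: S(S(S(add(SSZ, SSZ))))

Working:
  start: add(add(SSZ, SSSZ), SSZ)
  →1  add(S(add(SZ, SSSZ)), SSZ)
  →2  S(add(add(SZ, SSSZ), SSZ))
  →3  S(add(S(add(Z, SSSZ)), SSZ))
  →4  S(S(add(add(Z, SSSZ), SSZ)))
  →5  S(S(add(SSSZ, SSZ)))
  →6  S(S(S(add(SSZ, SSZ))))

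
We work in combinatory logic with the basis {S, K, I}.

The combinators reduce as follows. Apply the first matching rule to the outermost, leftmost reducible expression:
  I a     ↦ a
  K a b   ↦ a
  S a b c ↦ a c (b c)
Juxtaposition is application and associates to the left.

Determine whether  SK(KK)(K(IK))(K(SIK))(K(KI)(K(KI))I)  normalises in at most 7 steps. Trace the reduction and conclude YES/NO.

Answer: YES — reaches normal form KI in 6 ≤ 7 steps

Reduction:
  start: SK(KK)(K(IK))(K(SIK))(K(KI)(K(KI))I)
  →1  K(K(IK))(KK(K(IK)))(K(SIK))(K(KI)(K(KI))I)
  →2  K(IK)(K(SIK))(K(KI)(K(KI))I)
  →3  IK(K(KI)(K(KI))I)
  →4  K(K(KI)(K(KI))I)
  →5  K(KII)
  →6  KI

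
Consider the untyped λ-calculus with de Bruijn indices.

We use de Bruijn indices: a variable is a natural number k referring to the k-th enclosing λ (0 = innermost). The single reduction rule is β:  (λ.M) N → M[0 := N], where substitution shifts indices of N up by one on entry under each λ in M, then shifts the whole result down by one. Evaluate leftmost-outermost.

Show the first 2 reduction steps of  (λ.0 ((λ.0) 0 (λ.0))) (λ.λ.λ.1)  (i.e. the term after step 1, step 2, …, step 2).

  start: (λ.0 ((λ.0) 0 (λ.0))) (λ.λ.λ.1)
  →1  (λ.λ.λ.1) ((λ.0) (λ.λ.λ.1) (λ.0))
  →2  λ.λ.1

Answer: after 2 steps: λ.λ.1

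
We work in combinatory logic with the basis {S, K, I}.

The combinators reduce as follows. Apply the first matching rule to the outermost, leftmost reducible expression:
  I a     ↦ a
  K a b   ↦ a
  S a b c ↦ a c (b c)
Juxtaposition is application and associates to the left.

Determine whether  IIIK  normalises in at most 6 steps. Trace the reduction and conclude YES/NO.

  start: IIIK
  →1  IIK
  →2  IK
  →3  K

Answer: YES — reaches normal form K in 3 ≤ 6 steps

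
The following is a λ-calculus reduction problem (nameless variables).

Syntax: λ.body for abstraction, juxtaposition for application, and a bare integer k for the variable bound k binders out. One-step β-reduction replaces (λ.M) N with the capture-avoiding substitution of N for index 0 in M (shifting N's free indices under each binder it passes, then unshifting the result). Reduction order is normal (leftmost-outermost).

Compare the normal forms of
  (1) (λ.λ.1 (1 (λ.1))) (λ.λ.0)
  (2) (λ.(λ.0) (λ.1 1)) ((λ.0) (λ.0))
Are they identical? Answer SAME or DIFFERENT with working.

Term A:
  start: (λ.λ.1 (1 (λ.1))) (λ.λ.0)
  [1] λ.(λ.λ.0) ((λ.λ.0) (λ.1))
  [2] λ.λ.0

Term B:
  start: (λ.(λ.0) (λ.1 1)) ((λ.0) (λ.0))
  [1] (λ.0) (λ.(λ.0) (λ.0) ((λ.0) (λ.0)))
  [2] λ.(λ.0) (λ.0) ((λ.0) (λ.0))
  [3] λ.(λ.0) ((λ.0) (λ.0))
  [4] λ.(λ.0) (λ.0)
  [5] λ.λ.0

Answer: SAME — A ⇓ λ.λ.0, B ⇓ λ.λ.0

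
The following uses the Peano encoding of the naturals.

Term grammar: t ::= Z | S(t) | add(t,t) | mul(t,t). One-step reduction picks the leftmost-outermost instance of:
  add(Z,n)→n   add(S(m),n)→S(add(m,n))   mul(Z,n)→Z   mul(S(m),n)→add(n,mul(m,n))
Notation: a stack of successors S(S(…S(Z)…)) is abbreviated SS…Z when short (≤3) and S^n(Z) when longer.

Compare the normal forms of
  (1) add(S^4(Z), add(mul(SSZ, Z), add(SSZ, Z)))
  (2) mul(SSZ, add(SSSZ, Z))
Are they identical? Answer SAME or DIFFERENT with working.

Term A:
  start: add(S^4(Z), add(mul(SSZ, Z), add(SSZ, Z)))
  step 1: S(add(SSSZ, add(mul(SSZ, Z), add(SSZ, Z))))
  step 2: S(S(add(SSZ, add(mul(SSZ, Z), add(SSZ, Z)))))
  step 3: S(S(S(add(SZ, add(mul(SSZ, Z), add(SSZ, Z))))))
  step 4: S(S(S(S(add(Z, add(mul(SSZ, Z), add(SSZ, Z)))))))
  step 5: S(S(S(S(add(mul(SSZ, Z), add(SSZ, Z))))))
  step 6: S(S(S(S(add(add(Z, mul(SZ, Z)), add(SSZ, Z))))))
  step 7: S(S(S(S(add(mul(SZ, Z), add(SSZ, Z))))))
  step 8: S(S(S(S(add(add(Z, mul(Z, Z)), add(SSZ, Z))))))
  step 9: S(S(S(S(add(mul(Z, Z), add(SSZ, Z))))))
  step 10: S(S(S(S(add(Z, add(SSZ, Z))))))
  step 11: S(S(S(S(add(SSZ, Z)))))
  step 12: S(S(S(S(S(add(SZ, Z))))))
  step 13: S(S(S(S(S(S(add(Z, Z)))))))
  step 14: S^6(Z)

Term B:
  start: mul(SSZ, add(SSSZ, Z))
  step 1: add(add(SSSZ, Z), mul(SZ, add(SSSZ, Z)))
  step 2: add(S(add(SSZ, Z)), mul(SZ, add(SSSZ, Z)))
  step 3: S(add(add(SSZ, Z), mul(SZ, add(SSSZ, Z))))
  step 4: S(add(S(add(SZ, Z)), mul(SZ, add(SSSZ, Z))))
  step 5: S(S(add(add(SZ, Z), mul(SZ, add(SSSZ, Z)))))
  step 6: S(S(add(S(add(Z, Z)), mul(SZ, add(SSSZ, Z)))))
  step 7: S(S(S(add(add(Z, Z), mul(SZ, add(SSSZ, Z))))))
  step 8: S(S(S(add(Z, mul(SZ, add(SSSZ, Z))))))
  step 9: S(S(S(mul(SZ, add(SSSZ, Z)))))
  step 10: S(S(S(add(add(SSSZ, Z), mul(Z, add(SSSZ, Z))))))
  step 11: S(S(S(add(S(add(SSZ, Z)), mul(Z, add(SSSZ, Z))))))
  step 12: S(S(S(S(add(add(SSZ, Z), mul(Z, add(SSSZ, Z)))))))
  step 13: S(S(S(S(add(S(add(SZ, Z)), mul(Z, add(SSSZ, Z)))))))
  step 14: S(S(S(S(S(add(add(SZ, Z), mul(Z, add(SSSZ, Z))))))))
  step 15: S(S(S(S(S(add(S(add(Z, Z)), mul(Z, add(SSSZ, Z))))))))
  step 16: S(S(S(S(S(S(add(add(Z, Z), mul(Z, add(SSSZ, Z)))))))))
  step 17: S(S(S(S(S(S(add(Z, mul(Z, add(SSSZ, Z)))))))))
  step 18: S(S(S(S(S(S(mul(Z, add(SSSZ, Z))))))))
  step 19: S^6(Z)

Answer: SAME — A ⇓ S^6(Z), B ⇓ S^6(Z)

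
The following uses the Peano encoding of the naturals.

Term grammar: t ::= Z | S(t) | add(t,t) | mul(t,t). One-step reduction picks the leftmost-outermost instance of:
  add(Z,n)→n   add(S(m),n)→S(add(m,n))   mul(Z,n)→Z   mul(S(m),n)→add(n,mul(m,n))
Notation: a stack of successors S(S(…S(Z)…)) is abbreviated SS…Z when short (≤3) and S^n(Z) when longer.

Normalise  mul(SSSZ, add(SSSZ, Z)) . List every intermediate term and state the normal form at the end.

  start: mul(SSSZ, add(SSSZ, Z))
  →1  add(add(SSSZ, Z), mul(SSZ, add(SSSZ, Z)))
  →2  add(S(add(SSZ, Z)), mul(SSZ, add(SSSZ, Z)))
  →3  S(add(add(SSZ, Z), mul(SSZ, add(SSSZ, Z))))
  →4  S(add(S(add(SZ, Z)), mul(SSZ, add(SSSZ, Z))))
  →5  S(S(add(add(SZ, Z), mul(SSZ, add(SSSZ, Z)))))
  →6  S(S(add(S(add(Z, Z)), mul(SSZ, add(SSSZ, Z)))))
  →7  S(S(S(add(add(Z, Z), mul(SSZ, add(SSSZ, Z))))))
  →8  S(S(S(add(Z, mul(SSZ, add(SSSZ, Z))))))
  →9  S(S(S(mul(SSZ, add(SSSZ, Z)))))
  →10  S(S(S(add(add(SSSZ, Z), mul(SZ, add(SSSZ, Z))))))
  →11  S(S(S(add(S(add(SSZ, Z)), mul(SZ, add(SSSZ, Z))))))
  →12  S(S(S(S(add(add(SSZ, Z), mul(SZ, add(SSSZ, Z)))))))
  →13  S(S(S(S(add(S(add(SZ, Z)), mul(SZ, add(SSSZ, Z)))))))
  →14  S(S(S(S(S(add(add(SZ, Z), mul(SZ, add(SSSZ, Z))))))))
  →15  S(S(S(S(S(add(S(add(Z, Z)), mul(SZ, add(SSSZ, Z))))))))
  →16  S(S(S(S(S(S(add(add(Z, Z), mul(SZ, add(SSSZ, Z)))))))))
  →17  S(S(S(S(S(S(add(Z, mul(SZ, add(SSSZ, Z)))))))))
  →18  S(S(S(S(S(S(mul(SZ, add(SSSZ, Z))))))))
  →19  S(S(S(S(S(S(add(add(SSSZ, Z), mul(Z, add(SSSZ, Z)))))))))
  →20  S(S(S(S(S(S(add(S(add(SSZ, Z)), mul(Z, add(SSSZ, Z)))))))))
  →21  S(S(S(S(S(S(S(add(add(SSZ, Z), mul(Z, add(SSSZ, Z))))))))))
  →22  S(S(S(S(S(S(S(add(S(add(SZ, Z)), mul(Z, add(SSSZ, Z))))))))))
  →23  S(S(S(S(S(S(S(S(add(add(SZ, Z), mul(Z, add(SSSZ, Z)))))))))))
  →24  S(S(S(S(S(S(S(S(add(S(add(Z, Z)), mul(Z, add(SSSZ, Z)))))))))))
  →25  S(S(S(S(S(S(S(S(S(add(add(Z, Z), mul(Z, add(SSSZ, Z))))))))))))
  →26  S(S(S(S(S(S(S(S(S(add(Z, mul(Z, add(SSSZ, Z))))))))))))
  →27  S(S(S(S(S(S(S(S(S(mul(Z, add(SSSZ, Z)))))))))))
  →28  S^9(Z)

Answer: normal form = S^9(Z)  (in 28 steps)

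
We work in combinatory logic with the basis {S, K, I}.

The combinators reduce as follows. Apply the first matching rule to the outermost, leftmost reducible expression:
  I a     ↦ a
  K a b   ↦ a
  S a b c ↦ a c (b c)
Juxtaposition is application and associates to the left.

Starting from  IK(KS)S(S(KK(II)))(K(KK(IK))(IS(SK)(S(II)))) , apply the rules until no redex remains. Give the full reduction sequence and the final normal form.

  start: IK(KS)S(S(KK(II)))(K(KK(IK))(IS(SK)(S(II))))
  →1  K(KS)S(S(KK(II)))(K(KK(IK))(IS(SK)(S(II))))
  →2  KS(S(KK(II)))(K(KK(IK))(IS(SK)(S(II))))
  →3  S(K(KK(IK))(IS(SK)(S(II))))
  →4  S(KK(IK))
  →5  SK

Answer: normal form = SK  (in 5 steps)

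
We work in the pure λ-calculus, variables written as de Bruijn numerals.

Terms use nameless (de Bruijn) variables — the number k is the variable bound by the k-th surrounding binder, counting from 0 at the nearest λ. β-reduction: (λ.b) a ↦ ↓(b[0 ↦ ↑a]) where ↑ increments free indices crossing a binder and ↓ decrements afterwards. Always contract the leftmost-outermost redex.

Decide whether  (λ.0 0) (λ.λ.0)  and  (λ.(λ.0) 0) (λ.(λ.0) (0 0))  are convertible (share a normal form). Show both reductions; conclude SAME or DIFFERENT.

Term A:
  start: (λ.0 0) (λ.λ.0)
  →1  (λ.λ.0) (λ.λ.0)
  →2  λ.0

Term B:
  start: (λ.(λ.0) 0) (λ.(λ.0) (0 0))
  →1  (λ.0) (λ.(λ.0) (0 0))
  →2  λ.(λ.0) (0 0)
  →3  λ.0 0

Answer: DIFFERENT — A ⇓ λ.0, B ⇓ λ.0 0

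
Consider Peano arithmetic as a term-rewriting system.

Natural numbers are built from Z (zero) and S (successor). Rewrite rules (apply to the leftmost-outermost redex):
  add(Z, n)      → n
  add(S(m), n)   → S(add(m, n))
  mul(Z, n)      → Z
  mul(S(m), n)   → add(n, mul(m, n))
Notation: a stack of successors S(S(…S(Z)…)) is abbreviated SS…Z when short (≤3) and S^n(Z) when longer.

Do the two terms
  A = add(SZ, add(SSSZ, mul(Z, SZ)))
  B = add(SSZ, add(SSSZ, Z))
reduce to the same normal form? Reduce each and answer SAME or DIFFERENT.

Answer: DIFFERENT — A ⇓ S^4(Z), B ⇓ S^5(Z)

Derivation:
Term A:
  start: add(SZ, add(SSSZ, mul(Z, SZ)))
  step 1: S(add(Z, add(SSSZ, mul(Z, SZ))))
  step 2: S(add(SSSZ, mul(Z, SZ)))
  step 3: S(S(add(SSZ, mul(Z, SZ))))
  step 4: S(S(S(add(SZ, mul(Z, SZ)))))
  step 5: S(S(S(S(add(Z, mul(Z, SZ))))))
  step 6: S(S(S(S(mul(Z, SZ)))))
  step 7: S^4(Z)

Term B:
  start: add(SSZ, add(SSSZ, Z))
  step 1: S(add(SZ, add(SSSZ, Z)))
  step 2: S(S(add(Z, add(SSSZ, Z))))
  step 3: S(S(add(SSSZ, Z)))
  step 4: S(S(S(add(SSZ, Z))))
  step 5: S(S(S(S(add(SZ, Z)))))
  step 6: S(S(S(S(S(add(Z, Z))))))
  step 7: S^5(Z)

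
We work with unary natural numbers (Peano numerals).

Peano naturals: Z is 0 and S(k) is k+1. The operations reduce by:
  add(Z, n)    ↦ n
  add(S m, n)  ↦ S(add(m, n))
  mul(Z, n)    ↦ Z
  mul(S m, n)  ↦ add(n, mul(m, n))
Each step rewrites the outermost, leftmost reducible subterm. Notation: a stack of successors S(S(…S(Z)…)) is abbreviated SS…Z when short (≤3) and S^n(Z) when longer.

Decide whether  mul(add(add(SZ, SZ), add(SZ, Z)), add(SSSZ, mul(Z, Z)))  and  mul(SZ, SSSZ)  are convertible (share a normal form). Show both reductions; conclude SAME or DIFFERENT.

Term A:
  start: mul(add(add(SZ, SZ), add(SZ, Z)), add(SSSZ, mul(Z, Z)))
  [1] mul(add(S(add(Z, SZ)), add(SZ, Z)), add(SSSZ, mul(Z, Z)))
  [2] mul(S(add(add(Z, SZ), add(SZ, Z))), add(SSSZ, mul(Z, Z)))
  [3] add(add(SSSZ, mul(Z, Z)), mul(add(add(Z, SZ), add(SZ, Z)), add(SSSZ, mul(Z, Z))))
  [4] add(S(add(SSZ, mul(Z, Z))), mul(add(add(Z, SZ), add(SZ, Z)), add(SSSZ, mul(Z, Z))))
  [5] S(add(add(SSZ, mul(Z, Z)), mul(add(add(Z, SZ), add(SZ, Z)), add(SSSZ, mul(Z, Z)))))
  [6] S(add(S(add(SZ, mul(Z, Z))), mul(add(add(Z, SZ), add(SZ, Z)), add(SSSZ, mul(Z, Z)))))
  [7] S(S(add(add(SZ, mul(Z, Z)), mul(add(add(Z, SZ), add(SZ, Z)), add(SSSZ, mul(Z, Z))))))
  [8] S(S(add(S(add(Z, mul(Z, Z))), mul(add(add(Z, SZ), add(SZ, Z)), add(SSSZ, mul(Z, Z))))))
  [9] S(S(S(add(add(Z, mul(Z, Z)), mul(add(add(Z, SZ), add(SZ, Z)), add(SSSZ, mul(Z, Z)))))))
  [10] S(S(S(add(mul(Z, Z), mul(add(add(Z, SZ), add(SZ, Z)), add(SSSZ, mul(Z, Z)))))))
  [11] S(S(S(add(Z, mul(add(add(Z, SZ), add(SZ, Z)), add(SSSZ, mul(Z, Z)))))))
  [12] S(S(S(mul(add(add(Z, SZ), add(SZ, Z)), add(SSSZ, mul(Z, Z))))))
  [13] S(S(S(mul(add(SZ, add(SZ, Z)), add(SSSZ, mul(Z, Z))))))
  [14] S(S(S(mul(S(add(Z, add(SZ, Z))), add(SSSZ, mul(Z, Z))))))
  [15] S(S(S(add(add(SSSZ, mul(Z, Z)), mul(add(Z, add(SZ, Z)), add(SSSZ, mul(Z, Z)))))))
  [16] S(S(S(add(S(add(SSZ, mul(Z, Z))), mul(add(Z, add(SZ, Z)), add(SSSZ, mul(Z, Z)))))))
  [17] S(S(S(S(add(add(SSZ, mul(Z, Z)), mul(add(Z, add(SZ, Z)), add(SSSZ, mul(Z, Z))))))))
  [18] S(S(S(S(add(S(add(SZ, mul(Z, Z))), mul(add(Z, add(SZ, Z)), add(SSSZ, mul(Z, Z))))))))
  [19] S(S(S(S(S(add(add(SZ, mul(Z, Z)), mul(add(Z, add(SZ, Z)), add(SSSZ, mul(Z, Z)))))))))
  [20] S(S(S(S(S(add(S(add(Z, mul(Z, Z))), mul(add(Z, add(SZ, Z)), add(SSSZ, mul(Z, Z)))))))))
  [21] S(S(S(S(S(S(add(add(Z, mul(Z, Z)), mul(add(Z, add(SZ, Z)), add(SSSZ, mul(Z, Z))))))))))
  [22] S(S(S(S(S(S(add(mul(Z, Z), mul(add(Z, add(SZ, Z)), add(SSSZ, mul(Z, Z))))))))))
  [23] S(S(S(S(S(S(add(Z, mul(add(Z, add(SZ, Z)), add(SSSZ, mul(Z, Z))))))))))
  [24] S(S(S(S(S(S(mul(add(Z, add(SZ, Z)), add(SSSZ, mul(Z, Z)))))))))
  [25] S(S(S(S(S(S(mul(add(SZ, Z), add(SSSZ, mul(Z, Z)))))))))
  [26] S(S(S(S(S(S(mul(S(add(Z, Z)), add(SSSZ, mul(Z, Z)))))))))
  [27] S(S(S(S(S(S(add(add(SSSZ, mul(Z, Z)), mul(add(Z, Z), add(SSSZ, mul(Z, Z))))))))))
  [28] S(S(S(S(S(S(add(S(add(SSZ, mul(Z, Z))), mul(add(Z, Z), add(SSSZ, mul(Z, Z))))))))))
  [29] S(S(S(S(S(S(S(add(add(SSZ, mul(Z, Z)), mul(add(Z, Z), add(SSSZ, mul(Z, Z)))))))))))
  [30] S(S(S(S(S(S(S(add(S(add(SZ, mul(Z, Z))), mul(add(Z, Z), add(SSSZ, mul(Z, Z)))))))))))
  [31] S(S(S(S(S(S(S(S(add(add(SZ, mul(Z, Z)), mul(add(Z, Z), add(SSSZ, mul(Z, Z))))))))))))
  [32] S(S(S(S(S(S(S(S(add(S(add(Z, mul(Z, Z))), mul(add(Z, Z), add(SSSZ, mul(Z, Z))))))))))))
  [33] S(S(S(S(S(S(S(S(S(add(add(Z, mul(Z, Z)), mul(add(Z, Z), add(SSSZ, mul(Z, Z)))))))))))))
  [34] S(S(S(S(S(S(S(S(S(add(mul(Z, Z), mul(add(Z, Z), add(SSSZ, mul(Z, Z)))))))))))))
  [35] S(S(S(S(S(S(S(S(S(add(Z, mul(add(Z, Z), add(SSSZ, mul(Z, Z)))))))))))))
  [36] S(S(S(S(S(S(S(S(S(mul(add(Z, Z), add(SSSZ, mul(Z, Z))))))))))))
  [37] S(S(S(S(S(S(S(S(S(mul(Z, add(SSSZ, mul(Z, Z))))))))))))
  [38] S^9(Z)

Term B:
  start: mul(SZ, SSSZ)
  [1] add(SSSZ, mul(Z, SSSZ))
  [2] S(add(SSZ, mul(Z, SSSZ)))
  [3] S(S(add(SZ, mul(Z, SSSZ))))
  [4] S(S(S(add(Z, mul(Z, SSSZ)))))
  [5] S(S(S(mul(Z, SSSZ))))
  [6] SSSZ

Answer: DIFFERENT — A ⇓ S^9(Z), B ⇓ SSSZ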